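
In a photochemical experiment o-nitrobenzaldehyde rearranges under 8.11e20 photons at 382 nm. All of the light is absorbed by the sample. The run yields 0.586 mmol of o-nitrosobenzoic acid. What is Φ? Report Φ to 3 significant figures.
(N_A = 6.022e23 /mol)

Φ = 0.435

Product: 0.586 mmol = 5.86e-4 mol.
Moles of photons: 8.11e20 / 6.022e23 = 0.001347 mol.
Φ = 5.86e-4 mol / 0.001347 mol photons = 0.435.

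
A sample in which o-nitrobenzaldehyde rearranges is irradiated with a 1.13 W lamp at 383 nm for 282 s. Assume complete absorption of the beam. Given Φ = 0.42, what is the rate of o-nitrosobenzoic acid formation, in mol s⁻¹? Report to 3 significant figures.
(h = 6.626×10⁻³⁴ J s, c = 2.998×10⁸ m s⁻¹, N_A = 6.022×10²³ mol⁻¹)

1.52×10⁻⁶ mol s⁻¹

Photon energy at 383 nm: hc/λ = (6.626×10⁻³⁴)(2.998×10⁸)/(383×10⁻⁹) = 5.187×10⁻¹⁹ J.
Energy delivered: (1.13 W)(282 s) = 318.7 J.
Photons incident: 318.7 / 5.187×10⁻¹⁹ = 6.144×10²⁰, i.e. 6.144×10²⁰/6.022×10²³ = 0.001020 mol.
Product formed: 0.42 × 0.001020 = 4.284×10⁻⁴ mol.
Rate: 4.284×10⁻⁴ / 282 s = 1.52×10⁻⁶ mol s⁻¹.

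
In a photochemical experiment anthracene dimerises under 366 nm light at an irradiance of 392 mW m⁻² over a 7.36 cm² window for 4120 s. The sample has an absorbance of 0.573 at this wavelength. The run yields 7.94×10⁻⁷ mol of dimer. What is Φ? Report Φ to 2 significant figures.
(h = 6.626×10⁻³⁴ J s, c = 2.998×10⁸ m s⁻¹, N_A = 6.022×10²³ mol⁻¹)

Φ = 0.30

Photon energy at 366 nm: hc/λ = (6.626×10⁻³⁴)(2.998×10⁸)/(366×10⁻⁹) = 5.428×10⁻¹⁹ J.
Energy delivered: (392 mW m⁻²)(7.36×10⁻⁴ m²)(4120 s) = 1.189 J.
Photons incident: 1.189 / 5.428×10⁻¹⁹ = 2.190×10¹⁸, i.e. 2.190×10¹⁸/6.022×10²³ = 3.637×10⁻⁶ mol.
Fraction absorbed: 1 − 10^(−0.573) = 0.7327.
Photons absorbed: 0.7327 × 3.637×10⁻⁶ = 2.665×10⁻⁶ mol.
Φ = 7.94×10⁻⁷ mol / 2.665×10⁻⁶ mol photons = 0.30.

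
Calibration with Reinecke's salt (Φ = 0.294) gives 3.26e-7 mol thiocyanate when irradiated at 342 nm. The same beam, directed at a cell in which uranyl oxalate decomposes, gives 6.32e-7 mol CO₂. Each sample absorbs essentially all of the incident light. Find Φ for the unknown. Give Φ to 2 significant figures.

Φ = 0.57

Photons absorbed by the actinometer: 3.26e-7 / 0.294 = 1.109e-6 mol.
Φ(unknown) = 6.32e-7 / 1.109e-6 = 0.57.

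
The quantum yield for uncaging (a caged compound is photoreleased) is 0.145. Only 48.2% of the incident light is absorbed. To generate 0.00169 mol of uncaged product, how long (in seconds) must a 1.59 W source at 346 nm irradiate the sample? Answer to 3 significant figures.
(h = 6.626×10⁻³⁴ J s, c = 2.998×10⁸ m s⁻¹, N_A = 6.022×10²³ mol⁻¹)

Photons that must be absorbed: 0.00169 / 0.145 = 0.01166 mol.
Incident photons needed: 0.01166 / 0.482 = 0.02419 mol.
Photon energy: hc/λ = 5.741×10⁻¹⁹ J; per mole, 3.457×10⁵ J mol⁻¹.
Energy required: 0.02419 × 3.457×10⁵ = 8362 J.
Time: 8362 J / 1.59 W = 5260 s.

t ≈ 5260 s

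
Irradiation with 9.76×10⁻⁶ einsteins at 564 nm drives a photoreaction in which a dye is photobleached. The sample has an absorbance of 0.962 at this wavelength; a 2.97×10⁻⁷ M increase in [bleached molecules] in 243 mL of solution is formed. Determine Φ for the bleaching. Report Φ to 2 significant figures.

Product: (2.97×10⁻⁷ M)(0.243 L) = 7.217×10⁻⁸ mol.
Fraction absorbed: 1 − 10^(−0.962) = 0.8909.
Photons absorbed: 0.8909 × 9.76×10⁻⁶ = 8.695×10⁻⁶ mol.
Φ = 7.217×10⁻⁸ mol / 8.695×10⁻⁶ mol photons = 0.0083.

Φ = 0.0083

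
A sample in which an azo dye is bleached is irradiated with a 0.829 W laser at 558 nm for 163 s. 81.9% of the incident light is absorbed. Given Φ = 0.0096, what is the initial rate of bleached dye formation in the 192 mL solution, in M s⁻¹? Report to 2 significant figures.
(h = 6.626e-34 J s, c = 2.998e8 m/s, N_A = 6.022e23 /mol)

Photon energy at 558 nm: hc/λ = (6.626e-34)(2.998e8)/(558e-9) = 3.560e-19 J.
Energy delivered: (0.829 W)(163 s) = 135.1 J.
Photons incident: 135.1 / 3.560e-19 = 3.795e20, i.e. 3.795e20/6.022e23 = 6.302e-4 mol.
Photons absorbed: 0.819 × 6.302e-4 = 5.161e-4 mol.
Product formed: 0.0096 × 5.161e-4 = 4.955e-6 mol.
Rate: 4.955e-6 mol / (163 s × 0.192 L) = 1.6e-7 M s⁻¹.

1.6e-7 M s⁻¹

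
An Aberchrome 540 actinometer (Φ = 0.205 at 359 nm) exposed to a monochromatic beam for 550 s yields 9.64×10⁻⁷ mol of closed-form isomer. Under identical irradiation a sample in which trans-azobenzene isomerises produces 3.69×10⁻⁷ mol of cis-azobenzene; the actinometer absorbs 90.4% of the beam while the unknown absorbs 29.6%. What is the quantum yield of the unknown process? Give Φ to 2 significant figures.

Φ = 0.24

Photons absorbed by the actinometer: 9.64×10⁻⁷ / 0.205 = 4.702×10⁻⁶ mol.
Incident flux: 4.702×10⁻⁶ / 0.904 = 5.201×10⁻⁶ einstein.
Absorbed by unknown: 0.296 × 5.201×10⁻⁶ = 1.539×10⁻⁶ mol.
Φ(unknown) = 3.69×10⁻⁷ / 1.539×10⁻⁶ = 0.24.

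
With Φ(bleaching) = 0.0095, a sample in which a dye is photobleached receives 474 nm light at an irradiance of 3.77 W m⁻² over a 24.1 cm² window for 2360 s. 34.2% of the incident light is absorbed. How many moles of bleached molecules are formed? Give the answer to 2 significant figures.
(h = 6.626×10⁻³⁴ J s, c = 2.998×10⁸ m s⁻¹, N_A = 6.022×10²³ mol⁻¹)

2.8×10⁻⁷ mol

Photon energy at 474 nm: hc/λ = (6.626×10⁻³⁴)(2.998×10⁸)/(474×10⁻⁹) = 4.191×10⁻¹⁹ J.
Energy delivered: (3.77 W m⁻²)(24.1×10⁻⁴ m²)(2360 s) = 21.44 J.
Photons incident: 21.44 / 4.191×10⁻¹⁹ = 5.116×10¹⁹, i.e. 5.116×10¹⁹/6.022×10²³ = 8.496×10⁻⁵ mol.
Photons absorbed: 0.342 × 8.496×10⁻⁵ = 2.906×10⁻⁵ mol.
Product: Φ × n_abs = 0.0095 × 2.906×10⁻⁵ = 2.761×10⁻⁷ mol.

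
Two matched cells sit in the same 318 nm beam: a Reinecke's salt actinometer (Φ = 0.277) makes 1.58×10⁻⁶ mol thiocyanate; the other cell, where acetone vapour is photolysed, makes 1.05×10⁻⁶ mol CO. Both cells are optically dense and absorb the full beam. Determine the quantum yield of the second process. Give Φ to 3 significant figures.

Φ = 0.184

Photons absorbed by the actinometer: 1.58×10⁻⁶ / 0.277 = 5.704×10⁻⁶ mol.
Φ(unknown) = 1.05×10⁻⁶ / 5.704×10⁻⁶ = 0.184.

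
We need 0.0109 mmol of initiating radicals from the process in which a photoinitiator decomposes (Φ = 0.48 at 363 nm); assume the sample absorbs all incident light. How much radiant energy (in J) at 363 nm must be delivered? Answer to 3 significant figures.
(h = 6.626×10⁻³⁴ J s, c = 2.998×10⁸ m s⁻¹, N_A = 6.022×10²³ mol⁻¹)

Product: 0.0109 mmol = 1.09×10⁻⁵ mol.
Photons that must be absorbed: 1.09×10⁻⁵ / 0.48 = 2.271×10⁻⁵ mol.
Photon energy: hc/λ = 5.472×10⁻¹⁹ J; per mole, 3.295×10⁵ J mol⁻¹.
Energy required: 2.271×10⁻⁵ × 3.295×10⁵ = 7.48 J.

7.48 J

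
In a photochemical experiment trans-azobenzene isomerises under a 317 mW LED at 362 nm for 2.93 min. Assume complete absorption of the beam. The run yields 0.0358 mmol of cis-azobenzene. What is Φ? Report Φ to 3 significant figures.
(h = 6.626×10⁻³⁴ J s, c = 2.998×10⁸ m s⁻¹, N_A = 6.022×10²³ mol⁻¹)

Φ = 0.212

Product: 0.0358 mmol = 3.58×10⁻⁵ mol.
Photon energy at 362 nm: hc/λ = (6.626×10⁻³⁴)(2.998×10⁸)/(362×10⁻⁹) = 5.487×10⁻¹⁹ J.
Energy delivered: (317 mW)(175.8 s) = 55.73 J.
Photons incident: 55.73 / 5.487×10⁻¹⁹ = 1.016×10²⁰, i.e. 1.016×10²⁰/6.022×10²³ = 1.687×10⁻⁴ mol.
Φ = 3.58×10⁻⁵ mol / 1.687×10⁻⁴ mol photons = 0.212.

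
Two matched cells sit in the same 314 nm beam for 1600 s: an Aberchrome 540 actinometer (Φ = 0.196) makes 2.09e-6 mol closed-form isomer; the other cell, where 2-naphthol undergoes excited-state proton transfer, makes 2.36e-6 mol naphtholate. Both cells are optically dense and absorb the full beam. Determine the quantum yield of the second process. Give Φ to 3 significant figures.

Photons absorbed by the actinometer: 2.09e-6 / 0.196 = 1.066e-5 mol.
Φ(unknown) = 2.36e-6 / 1.066e-5 = 0.221.

Φ = 0.221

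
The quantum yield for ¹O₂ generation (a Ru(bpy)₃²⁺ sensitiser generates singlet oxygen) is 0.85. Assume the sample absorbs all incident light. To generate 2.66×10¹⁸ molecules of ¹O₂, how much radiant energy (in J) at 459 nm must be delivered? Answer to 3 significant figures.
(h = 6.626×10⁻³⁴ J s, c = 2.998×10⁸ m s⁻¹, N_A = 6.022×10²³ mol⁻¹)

Product: 2.66×10¹⁸ / 6.022×10²³ = 4.417×10⁻⁶ mol.
Photons that must be absorbed: 4.417×10⁻⁶ / 0.85 = 5.196×10⁻⁶ mol.
Photon energy: hc/λ = 4.328×10⁻¹⁹ J; per mole, 2.606×10⁵ J mol⁻¹.
Energy required: 5.196×10⁻⁶ × 2.606×10⁵ = 1.35 J.

1.35 J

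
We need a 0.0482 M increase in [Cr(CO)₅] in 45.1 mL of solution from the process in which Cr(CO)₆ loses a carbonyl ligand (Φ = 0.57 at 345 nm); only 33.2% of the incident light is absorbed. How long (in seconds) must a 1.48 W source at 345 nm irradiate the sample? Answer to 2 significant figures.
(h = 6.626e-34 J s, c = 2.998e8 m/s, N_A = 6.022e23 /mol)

t ≈ 2700 s

Product: (0.0482 M)(0.0451 L) = 0.002174 mol.
Photons that must be absorbed: 0.002174 / 0.57 = 0.003814 mol.
Incident photons needed: 0.003814 / 0.332 = 0.01149 mol.
Photon energy: hc/λ = 5.758e-19 J; per mole, 3.467e5 J mol⁻¹.
Energy required: 0.01149 × 3.467e5 = 3984 J.
Time: 3984 J / 1.48 W = 2700 s.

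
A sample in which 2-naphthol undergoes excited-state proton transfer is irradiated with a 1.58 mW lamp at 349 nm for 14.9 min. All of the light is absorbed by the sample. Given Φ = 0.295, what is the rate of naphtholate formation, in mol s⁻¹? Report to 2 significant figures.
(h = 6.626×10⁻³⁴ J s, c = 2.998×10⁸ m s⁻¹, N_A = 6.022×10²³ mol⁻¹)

Photon energy at 349 nm: hc/λ = (6.626×10⁻³⁴)(2.998×10⁸)/(349×10⁻⁹) = 5.692×10⁻¹⁹ J.
Energy delivered: (1.58 mW)(894 s) = 1.413 J.
Photons incident: 1.413 / 5.692×10⁻¹⁹ = 2.482×10¹⁸, i.e. 2.482×10¹⁸/6.022×10²³ = 4.122×10⁻⁶ mol.
Product formed: 0.295 × 4.122×10⁻⁶ = 1.216×10⁻⁶ mol.
Rate: 1.216×10⁻⁶ / 894 s = 1.4×10⁻⁹ mol s⁻¹.

1.4×10⁻⁹ mol s⁻¹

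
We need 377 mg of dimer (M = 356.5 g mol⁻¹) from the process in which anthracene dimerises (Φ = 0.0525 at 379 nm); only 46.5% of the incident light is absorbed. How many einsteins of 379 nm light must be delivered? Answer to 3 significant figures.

Product: 377 mg / 356.5 g mol⁻¹ = 0.001058 mol.
Photons that must be absorbed: 0.001058 / 0.0525 = 0.02015 mol.
Incident photons needed: 0.02015 / 0.465 = 0.04333 mol.

0.0433 einstein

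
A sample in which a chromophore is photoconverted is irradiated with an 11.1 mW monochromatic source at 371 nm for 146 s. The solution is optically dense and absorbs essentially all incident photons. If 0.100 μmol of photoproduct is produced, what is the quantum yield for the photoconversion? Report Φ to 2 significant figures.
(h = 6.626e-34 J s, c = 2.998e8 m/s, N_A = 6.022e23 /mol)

Φ = 0.020

Product: 0.100 μmol = 1.00e-7 mol.
Photon energy at 371 nm: hc/λ = (6.626e-34)(2.998e8)/(371e-9) = 5.354e-19 J.
Energy delivered: (11.1 mW)(146 s) = 1.621 J.
Photons incident: 1.621 / 5.354e-19 = 3.028e18, i.e. 3.028e18/6.022e23 = 5.028e-6 mol.
Φ = 1.00e-7 mol / 5.028e-6 mol photons = 0.020.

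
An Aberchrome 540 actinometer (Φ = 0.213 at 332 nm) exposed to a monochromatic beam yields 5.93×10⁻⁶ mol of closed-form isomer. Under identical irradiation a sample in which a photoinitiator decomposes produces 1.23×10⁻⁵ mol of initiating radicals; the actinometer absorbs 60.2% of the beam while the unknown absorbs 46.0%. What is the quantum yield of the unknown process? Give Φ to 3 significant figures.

Φ = 0.578

Photons absorbed by the actinometer: 5.93×10⁻⁶ / 0.213 = 2.784×10⁻⁵ mol.
Incident flux: 2.784×10⁻⁵ / 0.602 = 4.625×10⁻⁵ einstein.
Absorbed by unknown: 0.460 × 4.625×10⁻⁵ = 2.128×10⁻⁵ mol.
Φ(unknown) = 1.23×10⁻⁵ / 2.128×10⁻⁵ = 0.578.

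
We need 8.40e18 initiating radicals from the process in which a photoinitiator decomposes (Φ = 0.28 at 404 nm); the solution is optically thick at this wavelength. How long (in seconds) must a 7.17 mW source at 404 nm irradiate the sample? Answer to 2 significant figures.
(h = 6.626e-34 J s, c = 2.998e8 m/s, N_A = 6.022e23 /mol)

Product: 8.40e18 / 6.022e23 = 1.395e-5 mol.
Photons that must be absorbed: 1.395e-5 / 0.28 = 4.982e-5 mol.
Photon energy: hc/λ = 4.917e-19 J; per mole, 2.961e5 J mol⁻¹.
Energy required: 4.982e-5 × 2.961e5 = 14.75 J.
Time: 14.75 J / 0.00717 W = 2100 s.

t ≈ 2100 s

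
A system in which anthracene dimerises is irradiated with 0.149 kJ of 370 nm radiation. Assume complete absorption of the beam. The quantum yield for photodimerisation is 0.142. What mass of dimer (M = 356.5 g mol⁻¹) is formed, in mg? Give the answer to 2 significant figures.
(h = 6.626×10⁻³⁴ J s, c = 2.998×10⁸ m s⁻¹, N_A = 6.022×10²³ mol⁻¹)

23 mg

Photon energy at 370 nm: hc/λ = (6.626×10⁻³⁴)(2.998×10⁸)/(370×10⁻⁹) = 5.369×10⁻¹⁹ J.
Incident energy: 0.149 kJ = 149 J.
Photons incident: 149 / 5.369×10⁻¹⁹ = 2.775×10²⁰, i.e. 2.775×10²⁰/6.022×10²³ = 4.608×10⁻⁴ mol.
Product: Φ × n_abs = 0.142 × 4.608×10⁻⁴ = 6.543×10⁻⁵ mol.
Mass: 6.543×10⁻⁵ × 356.5 = 0.02333 g = 23 mg.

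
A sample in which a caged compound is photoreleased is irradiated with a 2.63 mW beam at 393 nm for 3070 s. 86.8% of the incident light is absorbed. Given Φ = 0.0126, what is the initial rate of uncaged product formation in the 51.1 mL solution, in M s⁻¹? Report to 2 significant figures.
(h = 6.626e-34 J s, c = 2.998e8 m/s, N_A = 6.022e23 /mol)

1.8e-9 M s⁻¹

Photon energy at 393 nm: hc/λ = (6.626e-34)(2.998e8)/(393e-9) = 5.055e-19 J.
Energy delivered: (2.63 mW)(3070 s) = 8.074 J.
Photons incident: 8.074 / 5.055e-19 = 1.597e19, i.e. 1.597e19/6.022e23 = 2.652e-5 mol.
Photons absorbed: 0.868 × 2.652e-5 = 2.302e-5 mol.
Product formed: 0.0126 × 2.302e-5 = 2.901e-7 mol.
Rate: 2.901e-7 mol / (3070 s × 0.0511 L) = 1.8e-9 M s⁻¹.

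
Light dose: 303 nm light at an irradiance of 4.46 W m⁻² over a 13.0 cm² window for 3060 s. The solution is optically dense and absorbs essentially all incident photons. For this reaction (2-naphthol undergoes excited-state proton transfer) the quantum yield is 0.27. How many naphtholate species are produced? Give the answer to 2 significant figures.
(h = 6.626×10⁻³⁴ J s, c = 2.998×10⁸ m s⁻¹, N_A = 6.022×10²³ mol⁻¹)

7.3×10¹⁸ species

Photon energy at 303 nm: hc/λ = (6.626×10⁻³⁴)(2.998×10⁸)/(303×10⁻⁹) = 6.556×10⁻¹⁹ J.
Energy delivered: (4.46 W m⁻²)(13.0×10⁻⁴ m²)(3060 s) = 17.74 J.
Photons incident: 17.74 / 6.556×10⁻¹⁹ = 2.706×10¹⁹, i.e. 2.706×10¹⁹/6.022×10²³ = 4.494×10⁻⁵ mol.
Product: Φ × n_abs = 0.27 × 4.494×10⁻⁵ = 1.213×10⁻⁵ mol.
As a count: 1.213×10⁻⁵ × 6.022×10²³ = 7.3×10¹⁸.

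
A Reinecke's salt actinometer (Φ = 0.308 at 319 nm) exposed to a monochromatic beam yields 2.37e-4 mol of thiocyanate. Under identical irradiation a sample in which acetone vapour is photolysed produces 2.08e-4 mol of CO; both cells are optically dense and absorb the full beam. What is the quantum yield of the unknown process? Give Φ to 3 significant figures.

Φ = 0.270

Photons absorbed by the actinometer: 2.37e-4 / 0.308 = 7.695e-4 mol.
Φ(unknown) = 2.08e-4 / 7.695e-4 = 0.270.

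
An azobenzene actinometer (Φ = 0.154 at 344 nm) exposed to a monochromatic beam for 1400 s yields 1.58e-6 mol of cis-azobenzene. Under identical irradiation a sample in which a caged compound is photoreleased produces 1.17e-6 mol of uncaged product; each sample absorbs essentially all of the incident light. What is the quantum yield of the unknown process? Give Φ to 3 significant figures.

Photons absorbed by the actinometer: 1.58e-6 / 0.154 = 1.026e-5 mol.
Φ(unknown) = 1.17e-6 / 1.026e-5 = 0.114.

Φ = 0.114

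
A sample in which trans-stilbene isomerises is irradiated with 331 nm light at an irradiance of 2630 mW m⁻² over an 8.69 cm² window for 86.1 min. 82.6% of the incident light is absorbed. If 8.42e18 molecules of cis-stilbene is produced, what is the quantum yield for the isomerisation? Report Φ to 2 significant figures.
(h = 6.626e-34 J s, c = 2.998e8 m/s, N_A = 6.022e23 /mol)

Product: 8.42e18 / 6.022e23 = 1.398e-5 mol.
Photon energy at 331 nm: hc/λ = (6.626e-34)(2.998e8)/(331e-9) = 6.001e-19 J.
Energy delivered: (2630 mW m⁻²)(8.69e-4 m²)(5166 s) = 11.81 J.
Photons incident: 11.81 / 6.001e-19 = 1.968e19, i.e. 1.968e19/6.022e23 = 3.268e-5 mol.
Photons absorbed: 0.826 × 3.268e-5 = 2.699e-5 mol.
Φ = 1.398e-5 mol / 2.699e-5 mol photons = 0.52.

Φ = 0.52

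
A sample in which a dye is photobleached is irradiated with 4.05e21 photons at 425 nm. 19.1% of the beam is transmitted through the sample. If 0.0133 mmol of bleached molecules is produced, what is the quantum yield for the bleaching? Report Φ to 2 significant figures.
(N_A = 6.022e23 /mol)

Product: 0.0133 mmol = 1.33e-5 mol.
Moles of photons: 4.05e21 / 6.022e23 = 0.006725 mol.
Fraction absorbed: 1 − 19.1/100 = 0.8090.
Photons absorbed: 0.8090 × 0.006725 = 0.005441 mol.
Φ = 1.33e-5 mol / 0.005441 mol photons = 0.0024.

Φ = 0.0024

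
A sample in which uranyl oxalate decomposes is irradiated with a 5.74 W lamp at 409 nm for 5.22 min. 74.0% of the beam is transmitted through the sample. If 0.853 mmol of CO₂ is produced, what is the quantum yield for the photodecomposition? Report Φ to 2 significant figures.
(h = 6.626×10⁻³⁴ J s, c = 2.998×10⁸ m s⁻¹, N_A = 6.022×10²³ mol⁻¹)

Φ = 0.53

Product: 0.853 mmol = 8.53×10⁻⁴ mol.
Photon energy at 409 nm: hc/λ = (6.626×10⁻³⁴)(2.998×10⁸)/(409×10⁻⁹) = 4.857×10⁻¹⁹ J.
Energy delivered: (5.74 W)(313.2 s) = 1798 J.
Photons incident: 1798 / 4.857×10⁻¹⁹ = 3.702×10²¹, i.e. 3.702×10²¹/6.022×10²³ = 0.006147 mol.
Fraction absorbed: 1 − 74.0/100 = 0.2600.
Photons absorbed: 0.2600 × 0.006147 = 0.001598 mol.
Φ = 8.53×10⁻⁴ mol / 0.001598 mol photons = 0.53.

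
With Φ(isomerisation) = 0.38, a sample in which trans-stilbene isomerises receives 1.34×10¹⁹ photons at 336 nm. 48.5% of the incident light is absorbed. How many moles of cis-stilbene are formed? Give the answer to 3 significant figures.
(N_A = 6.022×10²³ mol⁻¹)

4.10×10⁻⁶ mol

Moles of photons: 1.34×10¹⁹ / 6.022×10²³ = 2.225×10⁻⁵ mol.
Photons absorbed: 0.485 × 2.225×10⁻⁵ = 1.079×10⁻⁵ mol.
Product: Φ × n_abs = 0.38 × 1.079×10⁻⁵ = 4.100×10⁻⁶ mol.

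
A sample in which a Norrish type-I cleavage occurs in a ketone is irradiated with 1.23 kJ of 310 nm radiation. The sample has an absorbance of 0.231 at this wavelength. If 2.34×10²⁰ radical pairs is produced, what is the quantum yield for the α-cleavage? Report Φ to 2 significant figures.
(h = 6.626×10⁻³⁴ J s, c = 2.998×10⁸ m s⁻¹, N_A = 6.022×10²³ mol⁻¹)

Product: 2.34×10²⁰ / 6.022×10²³ = 3.886×10⁻⁴ mol.
Photon energy at 310 nm: hc/λ = (6.626×10⁻³⁴)(2.998×10⁸)/(310×10⁻⁹) = 6.408×10⁻¹⁹ J.
Incident energy: 1.23 kJ = 1230 J.
Photons incident: 1230 / 6.408×10⁻¹⁹ = 1.919×10²¹, i.e. 1.919×10²¹/6.022×10²³ = 0.003187 mol.
Fraction absorbed: 1 − 10^(−0.231) = 0.4125.
Photons absorbed: 0.4125 × 0.003187 = 0.001315 mol.
Φ = 3.886×10⁻⁴ mol / 0.001315 mol photons = 0.30.

Φ = 0.30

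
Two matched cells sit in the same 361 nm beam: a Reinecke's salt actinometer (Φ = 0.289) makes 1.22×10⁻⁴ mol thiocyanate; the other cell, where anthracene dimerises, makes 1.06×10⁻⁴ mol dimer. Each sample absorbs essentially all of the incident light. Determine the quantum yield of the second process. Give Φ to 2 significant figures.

Φ = 0.25

Photons absorbed by the actinometer: 1.22×10⁻⁴ / 0.289 = 4.221×10⁻⁴ mol.
Φ(unknown) = 1.06×10⁻⁴ / 4.221×10⁻⁴ = 0.25.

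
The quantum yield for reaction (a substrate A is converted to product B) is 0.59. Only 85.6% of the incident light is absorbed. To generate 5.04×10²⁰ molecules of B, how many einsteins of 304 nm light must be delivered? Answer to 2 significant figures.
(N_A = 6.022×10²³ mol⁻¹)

Product: 5.04×10²⁰ / 6.022×10²³ = 8.369×10⁻⁴ mol.
Photons that must be absorbed: 8.369×10⁻⁴ / 0.59 = 0.001418 mol.
Incident photons needed: 0.001418 / 0.856 = 0.001657 mol.

0.0017 einstein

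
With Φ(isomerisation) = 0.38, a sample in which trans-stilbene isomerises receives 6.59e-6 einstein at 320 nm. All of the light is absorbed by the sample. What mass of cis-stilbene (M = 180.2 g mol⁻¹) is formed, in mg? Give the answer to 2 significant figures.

0.45 mg

Product: Φ × n_abs = 0.38 × 6.59e-6 = 2.504e-6 mol.
Mass: 2.504e-6 × 180.2 = 4.512e-4 g = 0.45 mg.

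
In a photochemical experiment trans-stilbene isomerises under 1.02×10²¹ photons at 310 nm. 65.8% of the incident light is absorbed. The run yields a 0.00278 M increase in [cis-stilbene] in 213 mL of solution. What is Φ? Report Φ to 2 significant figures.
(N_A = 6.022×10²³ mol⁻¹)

Product: (0.00278 M)(0.213 L) = 5.921×10⁻⁴ mol.
Moles of photons: 1.02×10²¹ / 6.022×10²³ = 0.001694 mol.
Photons absorbed: 0.658 × 0.001694 = 0.001115 mol.
Φ = 5.921×10⁻⁴ mol / 0.001115 mol photons = 0.53.

Φ = 0.53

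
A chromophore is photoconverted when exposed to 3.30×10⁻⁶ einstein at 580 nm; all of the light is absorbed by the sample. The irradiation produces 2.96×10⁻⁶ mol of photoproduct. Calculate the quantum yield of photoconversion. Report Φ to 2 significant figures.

Φ = 0.90

Φ = 2.96×10⁻⁶ mol / 3.30×10⁻⁶ mol photons = 0.90.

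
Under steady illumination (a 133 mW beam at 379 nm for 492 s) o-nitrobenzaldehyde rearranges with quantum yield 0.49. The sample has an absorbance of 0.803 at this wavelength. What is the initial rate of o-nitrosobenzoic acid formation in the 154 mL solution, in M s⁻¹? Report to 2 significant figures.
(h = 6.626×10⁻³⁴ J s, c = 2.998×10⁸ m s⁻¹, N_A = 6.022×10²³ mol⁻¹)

1.1×10⁻⁶ M s⁻¹

Photon energy at 379 nm: hc/λ = (6.626×10⁻³⁴)(2.998×10⁸)/(379×10⁻⁹) = 5.241×10⁻¹⁹ J.
Energy delivered: (133 mW)(492 s) = 65.44 J.
Photons incident: 65.44 / 5.241×10⁻¹⁹ = 1.249×10²⁰, i.e. 1.249×10²⁰/6.022×10²³ = 2.074×10⁻⁴ mol.
Fraction absorbed: 1 − 10^(−0.803) = 0.8426.
Photons absorbed: 0.8426 × 2.074×10⁻⁴ = 1.748×10⁻⁴ mol.
Product formed: 0.49 × 1.748×10⁻⁴ = 8.565×10⁻⁵ mol.
Rate: 8.565×10⁻⁵ mol / (492 s × 0.154 L) = 1.1×10⁻⁶ M s⁻¹.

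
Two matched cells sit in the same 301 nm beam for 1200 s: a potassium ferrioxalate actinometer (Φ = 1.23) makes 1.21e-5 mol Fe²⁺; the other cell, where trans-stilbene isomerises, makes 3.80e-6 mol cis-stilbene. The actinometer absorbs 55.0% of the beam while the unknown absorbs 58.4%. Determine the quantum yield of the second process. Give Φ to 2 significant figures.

Photons absorbed by the actinometer: 1.21e-5 / 1.23 = 9.837e-6 mol.
Incident flux: 9.837e-6 / 0.550 = 1.789e-5 einstein.
Absorbed by unknown: 0.584 × 1.789e-5 = 1.045e-5 mol.
Φ(unknown) = 3.80e-6 / 1.045e-5 = 0.36.

Φ = 0.36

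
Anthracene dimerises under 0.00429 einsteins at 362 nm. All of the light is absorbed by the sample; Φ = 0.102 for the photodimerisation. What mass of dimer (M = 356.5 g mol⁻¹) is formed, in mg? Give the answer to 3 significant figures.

Product: Φ × n_abs = 0.102 × 0.00429 = 4.376×10⁻⁴ mol.
Mass: 4.376×10⁻⁴ × 356.5 = 0.1560 g = 156 mg.

156 mg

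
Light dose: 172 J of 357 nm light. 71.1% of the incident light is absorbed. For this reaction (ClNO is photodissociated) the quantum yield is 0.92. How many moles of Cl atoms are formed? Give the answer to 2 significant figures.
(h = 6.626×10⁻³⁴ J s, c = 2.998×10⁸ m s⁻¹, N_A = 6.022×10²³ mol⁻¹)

3.4×10⁻⁴ mol

Photon energy at 357 nm: hc/λ = (6.626×10⁻³⁴)(2.998×10⁸)/(357×10⁻⁹) = 5.564×10⁻¹⁹ J.
Photons incident: 172 / 5.564×10⁻¹⁹ = 3.091×10²⁰, i.e. 3.091×10²⁰/6.022×10²³ = 5.133×10⁻⁴ mol.
Photons absorbed: 0.711 × 5.133×10⁻⁴ = 3.650×10⁻⁴ mol.
Product: Φ × n_abs = 0.92 × 3.650×10⁻⁴ = 3.358×10⁻⁴ mol.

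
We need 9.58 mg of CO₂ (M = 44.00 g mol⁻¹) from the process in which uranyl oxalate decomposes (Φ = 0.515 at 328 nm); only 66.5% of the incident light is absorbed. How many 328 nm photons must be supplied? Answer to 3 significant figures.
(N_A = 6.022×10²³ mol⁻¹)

Product: 9.58 mg / 44.00 g mol⁻¹ = 2.177×10⁻⁴ mol.
Photons that must be absorbed: 2.177×10⁻⁴ / 0.515 = 4.227×10⁻⁴ mol.
Incident photons needed: 4.227×10⁻⁴ / 0.665 = 6.356×10⁻⁴ mol.
Photon count: 6.356×10⁻⁴ × 6.022×10²³ = 3.83×10²⁰.

3.83×10²⁰ photons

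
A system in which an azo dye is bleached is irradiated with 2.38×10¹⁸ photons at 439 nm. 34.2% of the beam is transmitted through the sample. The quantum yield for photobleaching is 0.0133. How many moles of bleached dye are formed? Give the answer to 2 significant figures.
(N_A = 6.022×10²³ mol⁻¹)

3.5×10⁻⁸ mol

Moles of photons: 2.38×10¹⁸ / 6.022×10²³ = 3.952×10⁻⁶ mol.
Fraction absorbed: 1 − 34.2/100 = 0.6580.
Photons absorbed: 0.6580 × 3.952×10⁻⁶ = 2.600×10⁻⁶ mol.
Product: Φ × n_abs = 0.0133 × 2.600×10⁻⁶ = 3.458×10⁻⁸ mol.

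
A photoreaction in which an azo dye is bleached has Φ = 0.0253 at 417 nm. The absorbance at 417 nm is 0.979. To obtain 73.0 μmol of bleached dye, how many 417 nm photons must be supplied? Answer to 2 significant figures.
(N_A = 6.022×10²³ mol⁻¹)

Product: 73.0 μmol = 7.30×10⁻⁵ mol.
Photons that must be absorbed: 7.30×10⁻⁵ / 0.0253 = 0.002885 mol.
Fraction absorbed: 1 − 10^(−0.979) = 0.8950.
Incident photons needed: 0.002885 / 0.8950 = 0.003223 mol.
Photon count: 0.003223 × 6.022×10²³ = 1.9×10²¹.

1.9×10²¹ photons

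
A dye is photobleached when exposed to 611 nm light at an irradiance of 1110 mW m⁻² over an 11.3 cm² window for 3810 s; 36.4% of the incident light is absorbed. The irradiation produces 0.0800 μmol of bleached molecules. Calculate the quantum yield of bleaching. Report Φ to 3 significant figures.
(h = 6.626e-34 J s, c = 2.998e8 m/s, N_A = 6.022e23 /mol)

Product: 0.0800 μmol = 8.00e-8 mol.
Photon energy at 611 nm: hc/λ = (6.626e-34)(2.998e8)/(611e-9) = 3.251e-19 J.
Energy delivered: (1110 mW m⁻²)(11.3e-4 m²)(3810 s) = 4.779 J.
Photons incident: 4.779 / 3.251e-19 = 1.470e19, i.e. 1.470e19/6.022e23 = 2.441e-5 mol.
Photons absorbed: 0.364 × 2.441e-5 = 8.885e-6 mol.
Φ = 8.00e-8 mol / 8.885e-6 mol photons = 0.00900.

Φ = 0.00900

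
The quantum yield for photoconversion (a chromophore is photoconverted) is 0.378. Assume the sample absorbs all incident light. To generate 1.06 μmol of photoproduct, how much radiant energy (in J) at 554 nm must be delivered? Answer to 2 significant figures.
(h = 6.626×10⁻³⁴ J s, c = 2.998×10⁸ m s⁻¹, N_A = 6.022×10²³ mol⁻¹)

Product: 1.06 μmol = 1.06×10⁻⁶ mol.
Photons that must be absorbed: 1.06×10⁻⁶ / 0.378 = 2.804×10⁻⁶ mol.
Photon energy: hc/λ = 3.586×10⁻¹⁹ J; per mole, 2.159×10⁵ J mol⁻¹.
Energy required: 2.804×10⁻⁶ × 2.159×10⁵ = 0.61 J.

0.61 J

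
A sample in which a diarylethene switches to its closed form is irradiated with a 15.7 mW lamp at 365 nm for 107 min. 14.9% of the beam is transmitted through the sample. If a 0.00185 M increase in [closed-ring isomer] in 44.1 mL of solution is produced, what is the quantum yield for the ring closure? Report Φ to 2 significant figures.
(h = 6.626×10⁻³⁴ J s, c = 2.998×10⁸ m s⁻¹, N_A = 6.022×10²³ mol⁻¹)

Product: (0.00185 M)(0.0441 L) = 8.159×10⁻⁵ mol.
Photon energy at 365 nm: hc/λ = (6.626×10⁻³⁴)(2.998×10⁸)/(365×10⁻⁹) = 5.442×10⁻¹⁹ J.
Energy delivered: (15.7 mW)(6420 s) = 100.8 J.
Photons incident: 100.8 / 5.442×10⁻¹⁹ = 1.852×10²⁰, i.e. 1.852×10²⁰/6.022×10²³ = 3.075×10⁻⁴ mol.
Fraction absorbed: 1 − 14.9/100 = 0.8510.
Photons absorbed: 0.8510 × 3.075×10⁻⁴ = 2.617×10⁻⁴ mol.
Φ = 8.159×10⁻⁵ mol / 2.617×10⁻⁴ mol photons = 0.31.

Φ = 0.31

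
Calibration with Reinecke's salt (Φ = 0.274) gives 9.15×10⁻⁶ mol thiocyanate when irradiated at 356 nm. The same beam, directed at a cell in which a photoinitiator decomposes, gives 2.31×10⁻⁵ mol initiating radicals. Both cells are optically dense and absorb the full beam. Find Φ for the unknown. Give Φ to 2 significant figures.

Photons absorbed by the actinometer: 9.15×10⁻⁶ / 0.274 = 3.339×10⁻⁵ mol.
Φ(unknown) = 2.31×10⁻⁵ / 3.339×10⁻⁵ = 0.69.

Φ = 0.69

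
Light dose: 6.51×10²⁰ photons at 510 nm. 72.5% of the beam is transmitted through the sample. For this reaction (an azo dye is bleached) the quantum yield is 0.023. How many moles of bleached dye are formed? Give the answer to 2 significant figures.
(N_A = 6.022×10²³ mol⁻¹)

Moles of photons: 6.51×10²⁰ / 6.022×10²³ = 0.001081 mol.
Fraction absorbed: 1 − 72.5/100 = 0.2750.
Photons absorbed: 0.2750 × 0.001081 = 2.973×10⁻⁴ mol.
Product: Φ × n_abs = 0.023 × 2.973×10⁻⁴ = 6.838×10⁻⁶ mol.

6.8×10⁻⁶ mol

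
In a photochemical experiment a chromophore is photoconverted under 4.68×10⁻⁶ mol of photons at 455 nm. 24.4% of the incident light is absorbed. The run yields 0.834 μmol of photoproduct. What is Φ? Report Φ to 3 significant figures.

Product: 0.834 μmol = 8.34×10⁻⁷ mol.
Photons absorbed: 0.244 × 4.68×10⁻⁶ = 1.142×10⁻⁶ mol.
Φ = 8.34×10⁻⁷ mol / 1.142×10⁻⁶ mol photons = 0.730.

Φ = 0.730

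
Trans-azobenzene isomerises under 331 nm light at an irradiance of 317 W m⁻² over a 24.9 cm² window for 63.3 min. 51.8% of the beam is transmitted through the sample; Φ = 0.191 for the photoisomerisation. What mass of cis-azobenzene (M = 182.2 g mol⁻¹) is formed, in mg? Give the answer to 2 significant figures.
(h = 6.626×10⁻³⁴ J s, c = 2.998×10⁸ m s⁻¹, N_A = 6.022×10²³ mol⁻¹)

Photon energy at 331 nm: hc/λ = (6.626×10⁻³⁴)(2.998×10⁸)/(331×10⁻⁹) = 6.001×10⁻¹⁹ J.
Energy delivered: (317 W m⁻²)(24.9×10⁻⁴ m²)(3798 s) = 2998 J.
Photons incident: 2998 / 6.001×10⁻¹⁹ = 4.996×10²¹, i.e. 4.996×10²¹/6.022×10²³ = 0.008296 mol.
Fraction absorbed: 1 − 51.8/100 = 0.4820.
Photons absorbed: 0.4820 × 0.008296 = 0.003999 mol.
Product: Φ × n_abs = 0.191 × 0.003999 = 7.638×10⁻⁴ mol.
Mass: 7.638×10⁻⁴ × 182.2 = 0.1392 g = 140 mg.

140 mg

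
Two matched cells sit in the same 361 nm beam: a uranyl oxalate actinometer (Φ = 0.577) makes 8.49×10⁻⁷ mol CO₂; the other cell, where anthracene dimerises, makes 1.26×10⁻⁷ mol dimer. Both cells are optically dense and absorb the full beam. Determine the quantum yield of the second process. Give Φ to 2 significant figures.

Photons absorbed by the actinometer: 8.49×10⁻⁷ / 0.577 = 1.471×10⁻⁶ mol.
Φ(unknown) = 1.26×10⁻⁷ / 1.471×10⁻⁶ = 0.086.

Φ = 0.086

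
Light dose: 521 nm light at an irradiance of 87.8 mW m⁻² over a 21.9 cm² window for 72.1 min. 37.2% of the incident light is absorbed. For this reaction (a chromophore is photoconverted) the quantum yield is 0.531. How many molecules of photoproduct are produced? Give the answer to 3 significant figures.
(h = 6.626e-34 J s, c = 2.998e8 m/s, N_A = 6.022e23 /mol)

Photon energy at 521 nm: hc/λ = (6.626e-34)(2.998e8)/(521e-9) = 3.813e-19 J.
Energy delivered: (87.8 mW m⁻²)(21.9e-4 m²)(4326 s) = 0.8318 J.
Photons incident: 0.8318 / 3.813e-19 = 2.181e18, i.e. 2.181e18/6.022e23 = 3.622e-6 mol.
Photons absorbed: 0.372 × 3.622e-6 = 1.347e-6 mol.
Product: Φ × n_abs = 0.531 × 1.347e-6 = 7.153e-7 mol.
As a count: 7.153e-7 × 6.022e23 = 4.31e17.

4.31e17 molecules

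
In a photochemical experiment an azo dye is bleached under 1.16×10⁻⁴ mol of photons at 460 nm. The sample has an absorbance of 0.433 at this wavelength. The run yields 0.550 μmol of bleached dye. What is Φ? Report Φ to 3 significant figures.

Product: 0.550 μmol = 5.50×10⁻⁷ mol.
Fraction absorbed: 1 − 10^(−0.433) = 0.6310.
Photons absorbed: 0.6310 × 1.16×10⁻⁴ = 7.320×10⁻⁵ mol.
Φ = 5.50×10⁻⁷ mol / 7.320×10⁻⁵ mol photons = 0.00751.

Φ = 0.00751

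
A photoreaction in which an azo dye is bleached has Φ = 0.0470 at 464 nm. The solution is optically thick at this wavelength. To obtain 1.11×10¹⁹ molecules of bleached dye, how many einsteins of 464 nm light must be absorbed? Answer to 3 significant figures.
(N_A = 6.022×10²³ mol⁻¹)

3.92×10⁻⁴ einstein

Product: 1.11×10¹⁹ / 6.022×10²³ = 1.843×10⁻⁵ mol.
Photons that must be absorbed: 1.843×10⁻⁵ / 0.0470 = 3.921×10⁻⁴ mol.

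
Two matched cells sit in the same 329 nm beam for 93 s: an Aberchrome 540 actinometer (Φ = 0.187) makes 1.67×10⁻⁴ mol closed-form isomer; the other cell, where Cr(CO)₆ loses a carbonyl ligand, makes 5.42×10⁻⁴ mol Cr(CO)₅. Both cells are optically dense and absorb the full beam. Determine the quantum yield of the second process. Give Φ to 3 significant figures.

Φ = 0.607

Photons absorbed by the actinometer: 1.67×10⁻⁴ / 0.187 = 8.930×10⁻⁴ mol.
Φ(unknown) = 5.42×10⁻⁴ / 8.930×10⁻⁴ = 0.607.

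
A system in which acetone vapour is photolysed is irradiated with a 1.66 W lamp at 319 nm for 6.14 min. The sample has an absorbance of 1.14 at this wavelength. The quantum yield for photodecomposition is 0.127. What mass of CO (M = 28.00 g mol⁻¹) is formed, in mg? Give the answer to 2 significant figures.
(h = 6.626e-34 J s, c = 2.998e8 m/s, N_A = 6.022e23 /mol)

Photon energy at 319 nm: hc/λ = (6.626e-34)(2.998e8)/(319e-9) = 6.227e-19 J.
Energy delivered: (1.66 W)(368.4 s) = 611.5 J.
Photons incident: 611.5 / 6.227e-19 = 9.820e20, i.e. 9.820e20/6.022e23 = 0.001631 mol.
Fraction absorbed: 1 − 10^(−1.14) = 0.9276.
Photons absorbed: 0.9276 × 0.001631 = 0.001513 mol.
Product: Φ × n_abs = 0.127 × 0.001513 = 1.922e-4 mol.
Mass: 1.922e-4 × 28.00 = 0.005382 g = 5.4 mg.

5.4 mg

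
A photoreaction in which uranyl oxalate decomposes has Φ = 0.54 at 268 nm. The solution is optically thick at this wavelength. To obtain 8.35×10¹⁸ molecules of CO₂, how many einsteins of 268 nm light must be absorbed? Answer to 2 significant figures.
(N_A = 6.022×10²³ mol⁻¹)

2.6×10⁻⁵ einstein

Product: 8.35×10¹⁸ / 6.022×10²³ = 1.387×10⁻⁵ mol.
Photons that must be absorbed: 1.387×10⁻⁵ / 0.54 = 2.569×10⁻⁵ mol.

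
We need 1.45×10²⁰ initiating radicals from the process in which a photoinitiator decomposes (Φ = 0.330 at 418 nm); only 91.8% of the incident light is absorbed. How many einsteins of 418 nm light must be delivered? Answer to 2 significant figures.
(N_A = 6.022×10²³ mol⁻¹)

7.9×10⁻⁴ einstein

Product: 1.45×10²⁰ / 6.022×10²³ = 2.408×10⁻⁴ mol.
Photons that must be absorbed: 2.408×10⁻⁴ / 0.330 = 7.297×10⁻⁴ mol.
Incident photons needed: 7.297×10⁻⁴ / 0.918 = 7.949×10⁻⁴ mol.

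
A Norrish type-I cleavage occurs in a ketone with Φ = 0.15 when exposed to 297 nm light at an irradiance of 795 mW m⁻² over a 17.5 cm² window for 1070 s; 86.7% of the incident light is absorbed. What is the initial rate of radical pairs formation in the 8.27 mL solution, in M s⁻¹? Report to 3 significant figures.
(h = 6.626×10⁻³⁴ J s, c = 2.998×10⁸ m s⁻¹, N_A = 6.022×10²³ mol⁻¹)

Photon energy at 297 nm: hc/λ = (6.626×10⁻³⁴)(2.998×10⁸)/(297×10⁻⁹) = 6.688×10⁻¹⁹ J.
Energy delivered: (795 mW m⁻²)(17.5×10⁻⁴ m²)(1070 s) = 1.489 J.
Photons incident: 1.489 / 6.688×10⁻¹⁹ = 2.226×10¹⁸, i.e. 2.226×10¹⁸/6.022×10²³ = 3.696×10⁻⁶ mol.
Photons absorbed: 0.867 × 3.696×10⁻⁶ = 3.204×10⁻⁶ mol.
Product formed: 0.15 × 3.204×10⁻⁶ = 4.806×10⁻⁷ mol.
Rate: 4.806×10⁻⁷ mol / (1070 s × 0.00827 L) = 5.43×10⁻⁸ M s⁻¹.

5.43×10⁻⁸ M s⁻¹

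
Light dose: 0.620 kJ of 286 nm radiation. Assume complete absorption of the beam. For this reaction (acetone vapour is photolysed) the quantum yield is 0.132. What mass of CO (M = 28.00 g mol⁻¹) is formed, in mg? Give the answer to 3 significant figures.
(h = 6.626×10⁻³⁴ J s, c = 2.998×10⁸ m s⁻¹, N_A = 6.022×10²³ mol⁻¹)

Photon energy at 286 nm: hc/λ = (6.626×10⁻³⁴)(2.998×10⁸)/(286×10⁻⁹) = 6.946×10⁻¹⁹ J.
Incident energy: 0.620 kJ = 620 J.
Photons incident: 620 / 6.946×10⁻¹⁹ = 8.926×10²⁰, i.e. 8.926×10²⁰/6.022×10²³ = 0.001482 mol.
Product: Φ × n_abs = 0.132 × 0.001482 = 1.956×10⁻⁴ mol.
Mass: 1.956×10⁻⁴ × 28.00 = 0.005477 g = 5.48 mg.

5.48 mg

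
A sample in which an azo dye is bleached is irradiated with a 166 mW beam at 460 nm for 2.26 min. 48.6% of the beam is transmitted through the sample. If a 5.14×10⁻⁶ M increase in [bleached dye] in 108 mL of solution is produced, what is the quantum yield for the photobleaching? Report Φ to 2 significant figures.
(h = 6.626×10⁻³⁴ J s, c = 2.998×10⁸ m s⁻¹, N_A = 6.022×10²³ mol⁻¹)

Product: (5.14×10⁻⁶ M)(0.108 L) = 5.551×10⁻⁷ mol.
Photon energy at 460 nm: hc/λ = (6.626×10⁻³⁴)(2.998×10⁸)/(460×10⁻⁹) = 4.318×10⁻¹⁹ J.
Energy delivered: (166 mW)(135.6 s) = 22.51 J.
Photons incident: 22.51 / 4.318×10⁻¹⁹ = 5.213×10¹⁹, i.e. 5.213×10¹⁹/6.022×10²³ = 8.657×10⁻⁵ mol.
Fraction absorbed: 1 − 48.6/100 = 0.5140.
Photons absorbed: 0.5140 × 8.657×10⁻⁵ = 4.450×10⁻⁵ mol.
Φ = 5.551×10⁻⁷ mol / 4.450×10⁻⁵ mol photons = 0.012.

Φ = 0.012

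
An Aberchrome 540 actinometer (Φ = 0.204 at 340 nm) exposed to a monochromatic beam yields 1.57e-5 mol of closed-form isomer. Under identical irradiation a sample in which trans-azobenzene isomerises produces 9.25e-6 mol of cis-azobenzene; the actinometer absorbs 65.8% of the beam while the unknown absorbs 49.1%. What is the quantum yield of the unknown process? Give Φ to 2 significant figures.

Photons absorbed by the actinometer: 1.57e-5 / 0.204 = 7.696e-5 mol.
Incident flux: 7.696e-5 / 0.658 = 1.170e-4 einstein.
Absorbed by unknown: 0.491 × 1.170e-4 = 5.745e-5 mol.
Φ(unknown) = 9.25e-6 / 5.745e-5 = 0.16.

Φ = 0.16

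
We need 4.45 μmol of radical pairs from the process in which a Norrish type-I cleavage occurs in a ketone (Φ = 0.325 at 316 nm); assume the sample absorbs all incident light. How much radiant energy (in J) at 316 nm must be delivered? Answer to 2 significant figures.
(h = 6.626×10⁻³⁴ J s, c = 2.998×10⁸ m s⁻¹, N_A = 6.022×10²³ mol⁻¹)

5.2 J

Product: 4.45 μmol = 4.45×10⁻⁶ mol.
Photons that must be absorbed: 4.45×10⁻⁶ / 0.325 = 1.369×10⁻⁵ mol.
Photon energy: hc/λ = 6.286×10⁻¹⁹ J; per mole, 3.785×10⁵ J mol⁻¹.
Energy required: 1.369×10⁻⁵ × 3.785×10⁵ = 5.2 J.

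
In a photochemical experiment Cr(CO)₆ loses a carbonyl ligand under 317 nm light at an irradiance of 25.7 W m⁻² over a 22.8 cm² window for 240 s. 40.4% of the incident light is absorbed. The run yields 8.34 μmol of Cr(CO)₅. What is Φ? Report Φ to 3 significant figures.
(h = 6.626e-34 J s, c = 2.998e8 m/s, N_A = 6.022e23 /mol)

Φ = 0.554

Product: 8.34 μmol = 8.34e-6 mol.
Photon energy at 317 nm: hc/λ = (6.626e-34)(2.998e8)/(317e-9) = 6.266e-19 J.
Energy delivered: (25.7 W m⁻²)(22.8e-4 m²)(240 s) = 14.06 J.
Photons incident: 14.06 / 6.266e-19 = 2.244e19, i.e. 2.244e19/6.022e23 = 3.726e-5 mol.
Photons absorbed: 0.404 × 3.726e-5 = 1.505e-5 mol.
Φ = 8.34e-6 mol / 1.505e-5 mol photons = 0.554.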